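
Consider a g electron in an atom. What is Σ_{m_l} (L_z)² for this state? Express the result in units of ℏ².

Σ(L_z)² = 60 ℏ²

G corresponds to l = 4.
m_l ∈ {-4, -3, -2, -1, 0, 1, 2, 3, 4}.
Σ m_l² = l(l+1)(2l+1)/3 = 4·5·9/3 = 60.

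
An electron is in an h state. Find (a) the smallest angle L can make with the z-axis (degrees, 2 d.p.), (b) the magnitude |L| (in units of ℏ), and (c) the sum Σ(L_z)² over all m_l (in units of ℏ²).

An h state has l = 5.
cos θ_min = 5/√30, so θ_min ≈ 24.09°.
|L| = ℏ√(5·6) = √30 ℏ ≈ 5.477ℏ.
Σ m_l² = 110, so Σ(L_z)² = 110 ℏ².

θ_min ≈ 24.09°; |L| = √30 ℏ ≈ 5.477ℏ; Σ(L_z)² = 110 ℏ²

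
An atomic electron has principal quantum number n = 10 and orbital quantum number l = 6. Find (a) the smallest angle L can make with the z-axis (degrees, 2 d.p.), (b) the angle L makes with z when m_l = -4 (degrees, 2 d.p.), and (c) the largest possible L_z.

θ_min ≈ 22.21°; θ(m_l=-4) ≈ 128.11°; L_z,max = 6ℏ

cos θ_min = 6/√42, so θ_min ≈ 22.21°.
For m_l = -4: cos θ = -4/√42, θ ≈ 128.11°.
L_z,max = lℏ = 6ℏ.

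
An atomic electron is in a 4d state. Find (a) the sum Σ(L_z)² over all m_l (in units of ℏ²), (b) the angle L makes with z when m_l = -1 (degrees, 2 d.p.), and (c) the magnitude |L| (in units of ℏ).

Σ(L_z)² = 10 ℏ²; θ(m_l=-1) ≈ 114.09°; |L| = √6 ℏ ≈ 2.449ℏ

The 4d subshell has l = 2.
Σ m_l² = 10, so Σ(L_z)² = 10 ℏ².
For m_l = -1: cos θ = -1/√6, θ ≈ 114.09°.
|L| = ℏ√(2·3) = √6 ℏ ≈ 2.449ℏ.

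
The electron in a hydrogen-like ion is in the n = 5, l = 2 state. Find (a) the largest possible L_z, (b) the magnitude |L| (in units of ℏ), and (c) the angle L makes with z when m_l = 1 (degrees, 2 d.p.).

L_z,max = 2ℏ; |L| = √6 ℏ ≈ 2.449ℏ; θ(m_l=1) ≈ 65.91°

L_z,max = lℏ = 2ℏ.
|L| = ℏ√(2·3) = √6 ℏ ≈ 2.449ℏ.
For m_l = 1: cos θ = 1/√6, θ ≈ 65.91°.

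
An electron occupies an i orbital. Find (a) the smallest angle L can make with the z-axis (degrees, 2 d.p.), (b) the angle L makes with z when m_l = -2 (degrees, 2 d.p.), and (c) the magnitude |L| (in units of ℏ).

θ_min ≈ 22.21°; θ(m_l=-2) ≈ 107.98°; |L| = √42 ℏ ≈ 6.481ℏ

An i state has l = 6.
cos θ_min = 6/√42, so θ_min ≈ 22.21°.
For m_l = -2: cos θ = -2/√42, θ ≈ 107.98°.
|L| = ℏ√(6·7) = √42 ℏ ≈ 6.481ℏ.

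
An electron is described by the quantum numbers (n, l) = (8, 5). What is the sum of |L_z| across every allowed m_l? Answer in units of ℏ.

m_l runs from −5 to 5, i.e. {-5, -4, -3, -2, -1, 0, 1, 2, 3, 4, 5}.
Σ|m_l| = 2·5(5+1)/2 = 30.

Σ|L_z| = 30 ℏ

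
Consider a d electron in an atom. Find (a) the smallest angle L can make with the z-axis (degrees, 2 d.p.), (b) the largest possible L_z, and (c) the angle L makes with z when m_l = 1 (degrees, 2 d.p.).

θ_min ≈ 35.26°; L_z,max = 2ℏ; θ(m_l=1) ≈ 65.91°

For a d orbital, l = 2.
cos θ_min = 2/√6, so θ_min ≈ 35.26°.
L_z,max = lℏ = 2ℏ.
For m_l = 1: cos θ = 1/√6, θ ≈ 65.91°.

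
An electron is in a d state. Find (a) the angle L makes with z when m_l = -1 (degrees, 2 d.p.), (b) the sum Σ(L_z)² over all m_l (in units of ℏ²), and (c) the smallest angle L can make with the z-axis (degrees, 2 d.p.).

The letter d corresponds to l = 2.
For m_l = -1: cos θ = -1/√6, θ ≈ 114.09°.
Σ m_l² = 10, so Σ(L_z)² = 10 ℏ².
cos θ_min = 2/√6, so θ_min ≈ 35.26°.

θ(m_l=-1) ≈ 114.09°; Σ(L_z)² = 10 ℏ²; θ_min ≈ 35.26°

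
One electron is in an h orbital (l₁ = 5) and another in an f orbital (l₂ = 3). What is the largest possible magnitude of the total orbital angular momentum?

|L_tot|_max = 6√2 ℏ ≈ 8.485ℏ

Angular momentum addition gives L = |l₁ − l₂|, …, l₁ + l₂.
So L can be 2, 3, 4, 5, 6, 7, 8.
The largest magnitude corresponds to L = 8: |L_tot| = ℏ√(8·9) = 6√2 ℏ.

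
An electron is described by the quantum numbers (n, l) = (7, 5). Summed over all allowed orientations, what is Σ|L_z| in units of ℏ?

m_l ∈ {-5, -4, -3, -2, -1, 0, 1, 2, 3, 4, 5}.
Σ|m_l| = 2·5(5+1)/2 = 30.

Σ|L_z| = 30 ℏ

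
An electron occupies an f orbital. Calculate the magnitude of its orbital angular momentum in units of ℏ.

|L| = 2√3 ℏ ≈ 3.464ℏ

For an f orbital, l = 3.
|L| = ℏ√(l(l+1)) = ℏ√(3·4) = 2√3 ℏ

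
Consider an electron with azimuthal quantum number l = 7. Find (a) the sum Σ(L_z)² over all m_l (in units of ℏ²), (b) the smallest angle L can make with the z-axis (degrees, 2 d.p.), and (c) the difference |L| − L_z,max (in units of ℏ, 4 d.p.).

Σ(L_z)² = 280 ℏ²; θ_min ≈ 20.70°; |L|−L_z,max ≈ 0.4833ℏ

Σ m_l² = 280, so Σ(L_z)² = 280 ℏ².
cos θ_min = 7/√56, so θ_min ≈ 20.70°.
|L| − L_z,max = (2√14 − 7)ℏ ≈ 0.4833ℏ.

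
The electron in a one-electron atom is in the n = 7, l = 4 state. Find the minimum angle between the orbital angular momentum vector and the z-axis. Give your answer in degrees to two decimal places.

|L|² = l(l+1)ℏ² = 20ℏ², so |L| = 2√5 ℏ.
The smallest angle corresponds to the largest L_z, i.e. m_l = l = 4, giving L_z = 4ℏ.
cos θ_min = 4/√20, so θ_min ≈ 26.57°.

θ_min ≈ 26.57°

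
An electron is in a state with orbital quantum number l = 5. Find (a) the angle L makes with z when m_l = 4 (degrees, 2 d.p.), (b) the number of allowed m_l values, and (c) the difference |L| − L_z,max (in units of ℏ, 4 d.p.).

θ(m_l=4) ≈ 43.09°; 11 values; |L|−L_z,max ≈ 0.4772ℏ

For m_l = 4: cos θ = 4/√30, θ ≈ 43.09°.
There are 2l+1 = 11 values of m_l.
|L| − L_z,max = (√30 − 5)ℏ ≈ 0.4772ℏ.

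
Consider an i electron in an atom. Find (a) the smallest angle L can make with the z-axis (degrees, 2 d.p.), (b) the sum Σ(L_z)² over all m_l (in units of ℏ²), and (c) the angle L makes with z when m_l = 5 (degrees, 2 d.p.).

θ_min ≈ 22.21°; Σ(L_z)² = 182 ℏ²; θ(m_l=5) ≈ 39.51°

For an i orbital, l = 6.
cos θ_min = 6/√42, so θ_min ≈ 22.21°.
Σ m_l² = 182, so Σ(L_z)² = 182 ℏ².
For m_l = 5: cos θ = 5/√42, θ ≈ 39.51°.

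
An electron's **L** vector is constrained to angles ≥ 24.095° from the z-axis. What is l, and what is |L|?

l = 5, |L| = √30 ℏ ≈ 5.477ℏ

cos θ_min = l/√(l(l+1)) = √(l/(l+1)), so l/(l+1) = cos²(24.095°) = 0.8333.
Solving: l = 5.
Then |L| = ℏ√(5·6) = √30 ℏ.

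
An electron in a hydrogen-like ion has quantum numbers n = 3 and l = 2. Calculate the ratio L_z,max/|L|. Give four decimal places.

L_z,max/|L| = 0.8165

|L| = √6 ℏ ≈ 2.4495ℏ, while L_z,max = lℏ = 2ℏ.
L_z,max/|L| = 2/√6 = 0.8165.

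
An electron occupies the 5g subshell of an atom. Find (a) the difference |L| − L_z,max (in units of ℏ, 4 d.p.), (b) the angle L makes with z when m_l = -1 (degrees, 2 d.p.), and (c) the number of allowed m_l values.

For 5g, l = 4.
|L| − L_z,max = (2√5 − 4)ℏ ≈ 0.4721ℏ.
For m_l = -1: cos θ = -1/√20, θ ≈ 102.92°.
There are 2l+1 = 9 values of m_l.

|L|−L_z,max ≈ 0.4721ℏ; θ(m_l=-1) ≈ 102.92°; 9 values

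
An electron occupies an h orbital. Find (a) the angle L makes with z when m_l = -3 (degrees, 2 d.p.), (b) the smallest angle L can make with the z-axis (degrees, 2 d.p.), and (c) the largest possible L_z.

θ(m_l=-3) ≈ 123.21°; θ_min ≈ 24.09°; L_z,max = 5ℏ

The letter h corresponds to l = 5.
For m_l = -3: cos θ = -3/√30, θ ≈ 123.21°.
cos θ_min = 5/√30, so θ_min ≈ 24.09°.
L_z,max = lℏ = 5ℏ.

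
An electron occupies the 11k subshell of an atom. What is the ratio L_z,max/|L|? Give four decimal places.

For 11k, l = 7.
|L| = 2√14 ℏ ≈ 7.4833ℏ, while L_z,max = lℏ = 7ℏ.
L_z,max/|L| = 7/√56 = 0.9354.

L_z,max/|L| = 0.9354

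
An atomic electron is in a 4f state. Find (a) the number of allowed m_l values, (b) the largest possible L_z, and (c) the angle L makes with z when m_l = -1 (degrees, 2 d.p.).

4f means n = 4, l = 3.
There are 2l+1 = 7 values of m_l.
L_z,max = lℏ = 3ℏ.
For m_l = -1: cos θ = -1/√12, θ ≈ 106.78°.

7 values; L_z,max = 3ℏ; θ(m_l=-1) ≈ 106.78°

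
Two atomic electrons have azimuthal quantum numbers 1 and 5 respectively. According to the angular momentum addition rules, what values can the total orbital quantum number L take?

L = 4, 5, 6

The total orbital quantum number L ranges from |l₁ − l₂| to l₁ + l₂ in integer steps.
Allowed values: L = 4, 5, 6.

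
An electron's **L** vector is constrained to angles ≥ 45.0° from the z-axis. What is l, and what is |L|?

cos θ_min = l/√(l(l+1)) = √(l/(l+1)), so l/(l+1) = cos²(45.0°) = 0.5000.
Solving: l = 1.
Then |L| = ℏ√(1·2) = √2 ℏ.

l = 1, |L| = √2 ℏ ≈ 1.414ℏ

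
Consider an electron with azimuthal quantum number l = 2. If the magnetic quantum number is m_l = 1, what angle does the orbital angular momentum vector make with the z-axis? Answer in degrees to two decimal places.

|L| = √(l(l+1)) ℏ = √6 ℏ.
L_z = m_l ℏ = 1ℏ.
cos θ = L_z/|L| = 1/√6, so θ ≈ 65.91°.

θ ≈ 65.91°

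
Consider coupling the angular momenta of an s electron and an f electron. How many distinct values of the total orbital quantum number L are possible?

By the triangle rule, |l₁ − l₂| ≤ L ≤ l₁ + l₂.
So L can be 3.
That is 1 value.

1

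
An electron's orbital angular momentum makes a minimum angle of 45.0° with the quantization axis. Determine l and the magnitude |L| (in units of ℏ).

At minimum angle, m_l = l, so cos θ = l/√(l(l+1)); cos²θ = l/(l+1) = 0.5000.
l = cos²θ/sin²θ ≈ 1.
Then |L| = ℏ√(1·2) = √2 ℏ.

l = 1, |L| = √2 ℏ ≈ 1.414ℏ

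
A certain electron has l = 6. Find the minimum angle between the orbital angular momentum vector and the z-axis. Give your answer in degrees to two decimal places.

θ_min ≈ 22.21°

|L| = √(l(l+1)) ℏ = √42 ℏ.
The smallest angle corresponds to the largest L_z, i.e. m_l = l = 6, giving L_z = 6ℏ.
cos θ_min = 6/√42, so θ_min ≈ 22.21°.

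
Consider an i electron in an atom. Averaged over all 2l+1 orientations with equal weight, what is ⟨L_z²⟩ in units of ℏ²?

An i state has l = 6.
m_l ∈ {-6, -5, -4, -3, -2, -1, 0, 1, 2, 3, 4, 5, 6}.
Average of L_z² over 13 states: 182/13 ℏ² = 14 ℏ².

⟨L_z²⟩ = 14 ℏ²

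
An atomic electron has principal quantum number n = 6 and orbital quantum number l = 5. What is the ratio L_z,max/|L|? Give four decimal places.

|L| = √30 ℏ ≈ 5.4772ℏ, while L_z,max = lℏ = 5ℏ.
L_z,max/|L| = 5/√30 = 0.9129.

L_z,max/|L| = 0.9129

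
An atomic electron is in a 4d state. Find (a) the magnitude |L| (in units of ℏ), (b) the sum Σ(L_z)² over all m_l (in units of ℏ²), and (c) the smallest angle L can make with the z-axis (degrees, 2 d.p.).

The 4d subshell has l = 2.
|L| = ℏ√(2·3) = √6 ℏ ≈ 2.449ℏ.
Σ m_l² = 10, so Σ(L_z)² = 10 ℏ².
cos θ_min = 2/√6, so θ_min ≈ 35.26°.

|L| = √6 ℏ ≈ 2.449ℏ; Σ(L_z)² = 10 ℏ²; θ_min ≈ 35.26°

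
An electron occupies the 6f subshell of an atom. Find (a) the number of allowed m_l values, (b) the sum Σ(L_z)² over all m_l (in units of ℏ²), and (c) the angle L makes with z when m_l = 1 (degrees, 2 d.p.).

For 6f, l = 3.
There are 2l+1 = 7 values of m_l.
Σ m_l² = 28, so Σ(L_z)² = 28 ℏ².
For m_l = 1: cos θ = 1/√12, θ ≈ 73.22°.

7 values; Σ(L_z)² = 28 ℏ²; θ(m_l=1) ≈ 73.22°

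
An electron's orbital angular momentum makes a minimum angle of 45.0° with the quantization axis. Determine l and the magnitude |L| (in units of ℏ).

l = 1, |L| = √2 ℏ ≈ 1.414ℏ

cos θ_min = l/√(l(l+1)) = √(l/(l+1)), so l/(l+1) = cos²(45.0°) = 0.5000.
Thus l = 0.5000/(1 − 0.5000) ≈ 1.
Then |L| = ℏ√(1·2) = √2 ℏ.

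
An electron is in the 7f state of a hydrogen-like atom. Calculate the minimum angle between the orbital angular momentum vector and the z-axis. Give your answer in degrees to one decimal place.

7f means n = 7, l = 3.
|L| = √(l(l+1)) ℏ = 2√3 ℏ.
The smallest angle corresponds to the largest L_z, i.e. m_l = l = 3, giving L_z = 3ℏ.
cos θ_min = 3/√12, so θ_min ≈ 30.0°.

θ_min ≈ 30.0°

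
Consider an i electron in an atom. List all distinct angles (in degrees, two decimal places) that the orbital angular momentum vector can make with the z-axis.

θ ∈ {22.21°, 39.51°, 51.89°, 62.42°, 72.02°, 81.12°, 90.00°, 98.88°, 107.98°, 117.58°, 128.11°, 140.49°, 157.79°}

For an i orbital, l = 6.
|L| = √(l(l+1)) ℏ = √42 ℏ.
cos θ = m_l/√42 for each m_l ∈ {-6, -5, -4, -3, -2, -1, 0, 1, 2, 3, 4, 5, 6}.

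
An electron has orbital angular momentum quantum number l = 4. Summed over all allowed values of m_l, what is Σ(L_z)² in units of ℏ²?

Σ(L_z)² = 60 ℏ²

m_l runs from −4 to 4, i.e. {-4, -3, -2, -1, 0, 1, 2, 3, 4}.
Σ m_l² = l(l+1)(2l+1)/3 = 4·5·9/3 = 60.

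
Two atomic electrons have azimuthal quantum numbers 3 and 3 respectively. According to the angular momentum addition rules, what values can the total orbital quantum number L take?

L = 0, 1, 2, 3, 4, 5, 6

By the triangle rule, |l₁ − l₂| ≤ L ≤ l₁ + l₂.
L ∈ {0, 1, 2, 3, 4, 5, 6}.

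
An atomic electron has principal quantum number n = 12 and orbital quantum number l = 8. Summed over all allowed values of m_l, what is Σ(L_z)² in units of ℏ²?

Σ(L_z)² = 408 ℏ²

m_l ∈ {-8, -7, -6, -5, -4, -3, -2, -1, 0, 1, 2, 3, 4, 5, 6, 7, 8}.
Σ m_l² = l(l+1)(2l+1)/3 = 8·9·17/3 = 408.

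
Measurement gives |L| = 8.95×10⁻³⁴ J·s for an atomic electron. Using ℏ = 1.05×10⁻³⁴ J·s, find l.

l = 8

In units of ℏ, |L| ≈ 8.524.
Set l(l+1) = 72.66; the integer solution is l = 8.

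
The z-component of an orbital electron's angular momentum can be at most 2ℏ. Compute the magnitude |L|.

Since max m_l = l, l = 2.
Then |L| = ℏ√(2·3) = √6 ℏ.

|L| = √6 ℏ ≈ 2.449ℏ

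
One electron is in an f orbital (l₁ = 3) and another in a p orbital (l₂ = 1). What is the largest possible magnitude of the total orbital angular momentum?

|L_tot|_max = 2√5 ℏ ≈ 4.472ℏ

L runs from |3 − 1| = 2 to 3 + 1 = 4.
So L can be 2, 3, 4.
The largest magnitude corresponds to L = 4: |L_tot| = ℏ√(4·5) = 2√5 ℏ.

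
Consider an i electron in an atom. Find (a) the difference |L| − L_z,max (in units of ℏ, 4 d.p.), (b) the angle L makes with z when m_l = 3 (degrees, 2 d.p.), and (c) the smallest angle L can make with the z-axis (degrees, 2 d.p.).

The letter i corresponds to l = 6.
|L| − L_z,max = (√42 − 6)ℏ ≈ 0.4807ℏ.
For m_l = 3: cos θ = 3/√42, θ ≈ 62.42°.
cos θ_min = 6/√42, so θ_min ≈ 22.21°.

|L|−L_z,max ≈ 0.4807ℏ; θ(m_l=3) ≈ 62.42°; θ_min ≈ 22.21°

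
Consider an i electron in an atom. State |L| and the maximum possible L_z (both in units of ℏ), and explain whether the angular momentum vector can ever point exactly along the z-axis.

No: L_z,max = 6ℏ < |L| = √42 ℏ ≈ 6.481ℏ

For an i orbital, l = 6.
|L| = √42 ℏ ≈ 6.4807ℏ, while L_z,max = lℏ = 6ℏ.
Since |L| > L_z,max, the vector can never point exactly along z; the closest it comes is θ_min = arccos(6/√42) ≈ 22.2°.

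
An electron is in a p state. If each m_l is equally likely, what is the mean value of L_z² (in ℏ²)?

For a p orbital, l = 1.
m_l ∈ {-1, 0, 1}.
⟨L_z²⟩ = ℏ²·l(l+1)/3 = 0.6667ℏ².

⟨L_z²⟩ = 0.6667 ℏ²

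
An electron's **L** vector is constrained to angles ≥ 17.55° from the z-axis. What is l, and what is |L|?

cos²θ_min = l/(l+1) = 0.9091.
Solving: l = 10.
Then |L| = ℏ√(10·11) = √110 ℏ.

l = 10, |L| = √110 ℏ ≈ 10.488ℏ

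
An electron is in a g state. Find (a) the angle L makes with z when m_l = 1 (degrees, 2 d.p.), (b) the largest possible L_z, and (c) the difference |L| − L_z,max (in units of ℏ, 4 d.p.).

θ(m_l=1) ≈ 77.08°; L_z,max = 4ℏ; |L|−L_z,max ≈ 0.4721ℏ

G corresponds to l = 4.
For m_l = 1: cos θ = 1/√20, θ ≈ 77.08°.
L_z,max = lℏ = 4ℏ.
|L| − L_z,max = (2√5 − 4)ℏ ≈ 0.4721ℏ.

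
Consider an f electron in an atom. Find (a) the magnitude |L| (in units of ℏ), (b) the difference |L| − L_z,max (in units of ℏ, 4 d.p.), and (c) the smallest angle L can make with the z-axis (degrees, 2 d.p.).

An f state has l = 3.
|L| = ℏ√(3·4) = 2√3 ℏ ≈ 3.464ℏ.
|L| − L_z,max = (2√3 − 3)ℏ ≈ 0.4641ℏ.
cos θ_min = 3/√12, so θ_min ≈ 30.00°.

|L| = 2√3 ℏ ≈ 3.464ℏ; |L|−L_z,max ≈ 0.4641ℏ; θ_min ≈ 30.00°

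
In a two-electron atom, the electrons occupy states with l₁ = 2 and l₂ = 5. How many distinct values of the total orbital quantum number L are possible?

5

The total orbital quantum number L ranges from |l₁ − l₂| to l₁ + l₂ in integer steps.
L ∈ {3, 4, 5, 6, 7}.
That is 5 values.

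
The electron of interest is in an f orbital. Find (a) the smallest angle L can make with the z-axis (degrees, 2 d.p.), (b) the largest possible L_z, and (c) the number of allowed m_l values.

F corresponds to l = 3.
cos θ_min = 3/√12, so θ_min ≈ 30.00°.
L_z,max = lℏ = 3ℏ.
There are 2l+1 = 7 values of m_l.

θ_min ≈ 30.00°; L_z,max = 3ℏ; 7 values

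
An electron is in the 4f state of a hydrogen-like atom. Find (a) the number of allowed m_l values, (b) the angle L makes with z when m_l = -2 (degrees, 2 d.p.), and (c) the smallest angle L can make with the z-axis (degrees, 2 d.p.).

7 values; θ(m_l=-2) ≈ 125.26°; θ_min ≈ 30.00°

For 4f, l = 3.
There are 2l+1 = 7 values of m_l.
For m_l = -2: cos θ = -2/√12, θ ≈ 125.26°.
cos θ_min = 3/√12, so θ_min ≈ 30.00°.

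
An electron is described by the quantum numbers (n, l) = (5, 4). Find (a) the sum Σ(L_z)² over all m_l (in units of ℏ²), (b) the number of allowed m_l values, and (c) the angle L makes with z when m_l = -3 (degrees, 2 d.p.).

Σ(L_z)² = 60 ℏ²; 9 values; θ(m_l=-3) ≈ 132.13°

Σ m_l² = 60, so Σ(L_z)² = 60 ℏ².
There are 2l+1 = 9 values of m_l.
For m_l = -3: cos θ = -3/√20, θ ≈ 132.13°.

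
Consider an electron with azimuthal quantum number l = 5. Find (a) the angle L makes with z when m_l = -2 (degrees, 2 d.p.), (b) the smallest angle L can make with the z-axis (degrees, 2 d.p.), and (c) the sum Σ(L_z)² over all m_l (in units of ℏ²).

θ(m_l=-2) ≈ 111.42°; θ_min ≈ 24.09°; Σ(L_z)² = 110 ℏ²

For m_l = -2: cos θ = -2/√30, θ ≈ 111.42°.
cos θ_min = 5/√30, so θ_min ≈ 24.09°.
Σ m_l² = 110, so Σ(L_z)² = 110 ℏ².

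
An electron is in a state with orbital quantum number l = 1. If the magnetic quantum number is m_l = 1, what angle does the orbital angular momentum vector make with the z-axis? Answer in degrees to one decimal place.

θ ≈ 45.0°

|L| = ℏ√(l(l+1)) = √2 ℏ.
L_z = m_l ℏ = 1ℏ.
cos θ = L_z/|L| = 1/√2, so θ ≈ 45.0°.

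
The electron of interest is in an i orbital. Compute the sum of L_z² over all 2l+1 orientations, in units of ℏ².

For an i orbital, l = 6.
m_l ∈ {-6, -5, -4, -3, -2, -1, 0, 1, 2, 3, 4, 5, 6}.
Summing m² from −6 to 6: Σ m_l² = 182.

Σ(L_z)² = 182 ℏ²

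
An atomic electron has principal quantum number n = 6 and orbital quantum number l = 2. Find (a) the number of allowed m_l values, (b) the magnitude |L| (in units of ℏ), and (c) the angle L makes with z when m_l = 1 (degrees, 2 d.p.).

5 values; |L| = √6 ℏ ≈ 2.449ℏ; θ(m_l=1) ≈ 65.91°

There are 2l+1 = 5 values of m_l.
|L| = ℏ√(2·3) = √6 ℏ ≈ 2.449ℏ.
For m_l = 1: cos θ = 1/√6, θ ≈ 65.91°.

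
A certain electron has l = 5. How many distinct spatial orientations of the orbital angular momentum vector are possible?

The number of m_l values is 2l + 1 = 2·5 + 1 = 11.

11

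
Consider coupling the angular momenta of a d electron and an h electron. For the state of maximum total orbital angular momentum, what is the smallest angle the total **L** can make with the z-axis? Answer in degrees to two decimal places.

Angular momentum addition gives L = |l₁ − l₂|, …, l₁ + l₂.
L ∈ {3, 4, 5, 6, 7}.
The maximum is L = 7, with |L_tot| = ℏ√(7·8) = 2√14 ℏ.
The minimum angle with z is arccos(7/√56) ≈ 20.70°.

θ_min ≈ 20.70°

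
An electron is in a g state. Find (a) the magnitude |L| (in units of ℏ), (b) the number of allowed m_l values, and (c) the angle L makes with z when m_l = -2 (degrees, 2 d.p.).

|L| = 2√5 ℏ ≈ 4.472ℏ; 9 values; θ(m_l=-2) ≈ 116.57°

For a g orbital, l = 4.
|L| = ℏ√(4·5) = 2√5 ℏ ≈ 4.472ℏ.
There are 2l+1 = 9 values of m_l.
For m_l = -2: cos θ = -2/√20, θ ≈ 116.57°.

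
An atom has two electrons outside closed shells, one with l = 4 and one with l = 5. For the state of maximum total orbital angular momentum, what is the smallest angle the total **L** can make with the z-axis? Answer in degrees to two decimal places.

Angular momentum addition gives L = |l₁ − l₂|, …, l₁ + l₂.
Allowed values: L = 1, 2, 3, 4, 5, 6, 7, 8, 9.
The maximum is L = 9, with |L_tot| = ℏ√(9·10) = 3√10 ℏ.
The minimum angle with z is arccos(9/√90) ≈ 18.43°.

θ_min ≈ 18.43°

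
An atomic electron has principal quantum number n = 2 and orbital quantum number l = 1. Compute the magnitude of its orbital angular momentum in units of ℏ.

|L| = ℏ√(l(l+1)) = ℏ√(1·2) = √2 ℏ

|L| = √2 ℏ ≈ 1.414ℏ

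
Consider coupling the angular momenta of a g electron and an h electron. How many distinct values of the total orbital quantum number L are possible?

9

The total orbital quantum number L ranges from |l₁ − l₂| to l₁ + l₂ in integer steps.
So L can be 1, 2, 3, 4, 5, 6, 7, 8, 9.
That is 9 values.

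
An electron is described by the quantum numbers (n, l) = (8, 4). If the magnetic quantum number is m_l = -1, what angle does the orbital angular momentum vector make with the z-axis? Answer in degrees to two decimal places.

θ ≈ 102.92°

|L| = √(l(l+1)) ℏ = 2√5 ℏ.
L_z = m_l ℏ = −1ℏ.
cos θ = L_z/|L| = -1/√20, so θ ≈ 102.92°.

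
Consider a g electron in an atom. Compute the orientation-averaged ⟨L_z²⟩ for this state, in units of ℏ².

For a g orbital, l = 4.
m_l ∈ {-4, -3, -2, -1, 0, 1, 2, 3, 4}.
Average of L_z² over 9 states: 60/9 ℏ² = 6.667 ℏ².

⟨L_z²⟩ = 6.667 ℏ²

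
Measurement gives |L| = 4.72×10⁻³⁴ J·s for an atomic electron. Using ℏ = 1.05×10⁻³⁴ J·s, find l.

In units of ℏ, |L| ≈ 4.495.
(|L|/ℏ)² = l(l+1) ≈ 20.21 ⇒ l = 4.

l = 4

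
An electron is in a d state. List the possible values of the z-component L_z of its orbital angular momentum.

A d state has l = 2.
L_z = m_l ℏ with m_l ranging from −l to +l in integer steps.
For l = 2: m_l ∈ {-2, -1, 0, 1, 2}.

L_z ∈ {−2ℏ, −ℏ, 0, ℏ, 2ℏ}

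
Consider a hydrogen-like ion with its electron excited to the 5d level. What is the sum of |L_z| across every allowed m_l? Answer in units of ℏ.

Σ|L_z| = 6 ℏ

The 5d level has l = 2.
The allowed m_l values are -2, -1, 0, 1, 2.
Σ|m_l| = l(l+1) = 6.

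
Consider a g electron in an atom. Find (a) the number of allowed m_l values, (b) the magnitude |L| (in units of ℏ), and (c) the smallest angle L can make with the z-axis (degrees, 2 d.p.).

9 values; |L| = 2√5 ℏ ≈ 4.472ℏ; θ_min ≈ 26.57°

The letter g corresponds to l = 4.
There are 2l+1 = 9 values of m_l.
|L| = ℏ√(4·5) = 2√5 ℏ ≈ 4.472ℏ.
cos θ_min = 4/√20, so θ_min ≈ 26.57°.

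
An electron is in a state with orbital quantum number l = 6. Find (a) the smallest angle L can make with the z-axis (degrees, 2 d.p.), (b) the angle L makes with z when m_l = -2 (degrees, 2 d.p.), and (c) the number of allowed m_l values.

θ_min ≈ 22.21°; θ(m_l=-2) ≈ 107.98°; 13 values

cos θ_min = 6/√42, so θ_min ≈ 22.21°.
For m_l = -2: cos θ = -2/√42, θ ≈ 107.98°.
There are 2l+1 = 13 values of m_l.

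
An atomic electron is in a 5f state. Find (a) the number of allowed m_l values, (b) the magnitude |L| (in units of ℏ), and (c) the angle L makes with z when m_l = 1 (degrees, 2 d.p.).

7 values; |L| = 2√3 ℏ ≈ 3.464ℏ; θ(m_l=1) ≈ 73.22°

For 5f, l = 3.
There are 2l+1 = 7 values of m_l.
|L| = ℏ√(3·4) = 2√3 ℏ ≈ 3.464ℏ.
For m_l = 1: cos θ = 1/√12, θ ≈ 73.22°.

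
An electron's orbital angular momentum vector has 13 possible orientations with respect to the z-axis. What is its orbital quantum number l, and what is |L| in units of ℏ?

l = 6, |L| = √42 ℏ ≈ 6.481ℏ

Since there are 2l+1 = 13 values of m_l, l = 6.
|L| = ℏ√(l(l+1)) = ℏ√(6·7) = √42 ℏ.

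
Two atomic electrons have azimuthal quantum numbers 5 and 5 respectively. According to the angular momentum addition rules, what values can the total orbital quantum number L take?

L = 0, 1, 2, 3, 4, 5, 6, 7, 8, 9, 10

Angular momentum addition gives L = |l₁ − l₂|, …, l₁ + l₂.
Allowed values: L = 0, 1, 2, 3, 4, 5, 6, 7, 8, 9, 10.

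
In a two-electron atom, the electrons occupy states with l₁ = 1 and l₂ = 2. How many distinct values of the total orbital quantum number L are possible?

The total orbital quantum number L ranges from |l₁ − l₂| to l₁ + l₂ in integer steps.
Allowed values: L = 1, 2, 3.
That is 3 values.

3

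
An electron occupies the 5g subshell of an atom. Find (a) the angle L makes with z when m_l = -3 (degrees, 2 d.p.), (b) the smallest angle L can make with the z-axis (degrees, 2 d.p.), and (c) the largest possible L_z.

θ(m_l=-3) ≈ 132.13°; θ_min ≈ 26.57°; L_z,max = 4ℏ

The 5g subshell has l = 4.
For m_l = -3: cos θ = -3/√20, θ ≈ 132.13°.
cos θ_min = 4/√20, so θ_min ≈ 26.57°.
L_z,max = lℏ = 4ℏ.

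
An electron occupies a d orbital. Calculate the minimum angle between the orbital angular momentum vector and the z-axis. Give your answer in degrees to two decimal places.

A d state has l = 2.
|L| = ℏ√(l(l+1)) = √6 ℏ.
The smallest angle corresponds to the largest L_z, i.e. m_l = l = 2, giving L_z = 2ℏ.
cos θ_min = 2/√6, so θ_min ≈ 35.26°.

θ_min ≈ 35.26°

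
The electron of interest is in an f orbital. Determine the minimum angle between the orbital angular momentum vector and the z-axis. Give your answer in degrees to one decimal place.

For an f orbital, l = 3.
|L| = ℏ√(l(l+1)) = 2√3 ℏ.
The smallest angle corresponds to the largest L_z, i.e. m_l = l = 3, giving L_z = 3ℏ.
cos θ_min = 3/√12, so θ_min ≈ 30.0°.

θ_min ≈ 30.0°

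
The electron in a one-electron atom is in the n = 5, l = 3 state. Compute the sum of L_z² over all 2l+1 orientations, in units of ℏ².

Σ(L_z)² = 28 ℏ²

m_l ∈ {-3, -2, -1, 0, 1, 2, 3}.
Σ m_l² = l(l+1)(2l+1)/3 = 3·4·7/3 = 28.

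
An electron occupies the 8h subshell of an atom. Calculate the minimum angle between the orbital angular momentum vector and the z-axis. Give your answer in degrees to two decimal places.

θ_min ≈ 24.09°

8h means n = 8, l = 5.
|L|² = l(l+1)ℏ² = 30ℏ², so |L| = √30 ℏ.
The smallest angle corresponds to the largest L_z, i.e. m_l = l = 5, giving L_z = 5ℏ.
cos θ_min = 5/√30, so θ_min ≈ 24.09°.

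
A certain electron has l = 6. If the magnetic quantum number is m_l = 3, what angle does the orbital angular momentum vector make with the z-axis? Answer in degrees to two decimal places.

θ ≈ 62.42°

|L| = ℏ√(l(l+1)) = √42 ℏ.
L_z = m_l ℏ = 3ℏ.
cos θ = L_z/|L| = 3/√42, so θ ≈ 62.42°.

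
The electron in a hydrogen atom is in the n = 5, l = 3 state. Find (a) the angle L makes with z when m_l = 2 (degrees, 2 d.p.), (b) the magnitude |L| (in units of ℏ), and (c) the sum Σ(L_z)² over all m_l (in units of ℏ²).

θ(m_l=2) ≈ 54.74°; |L| = 2√3 ℏ ≈ 3.464ℏ; Σ(L_z)² = 28 ℏ²

For m_l = 2: cos θ = 2/√12, θ ≈ 54.74°.
|L| = ℏ√(3·4) = 2√3 ℏ ≈ 3.464ℏ.
Σ m_l² = 28, so Σ(L_z)² = 28 ℏ².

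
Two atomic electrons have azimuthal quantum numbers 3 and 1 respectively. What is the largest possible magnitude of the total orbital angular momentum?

|L_tot|_max = 2√5 ℏ ≈ 4.472ℏ

By the triangle rule, |l₁ − l₂| ≤ L ≤ l₁ + l₂.
Allowed values: L = 2, 3, 4.
The largest magnitude corresponds to L = 4: |L_tot| = ℏ√(4·5) = 2√5 ℏ.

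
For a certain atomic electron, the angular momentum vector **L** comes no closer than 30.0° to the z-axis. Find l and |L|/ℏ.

l = 3, |L| = 2√3 ℏ ≈ 3.464ℏ

cos θ_min = l/√(l(l+1)) = √(l/(l+1)), so l/(l+1) = cos²(30.0°) = 0.7500.
l = cos²θ/sin²θ ≈ 3.
Then |L| = ℏ√(3·4) = 2√3 ℏ.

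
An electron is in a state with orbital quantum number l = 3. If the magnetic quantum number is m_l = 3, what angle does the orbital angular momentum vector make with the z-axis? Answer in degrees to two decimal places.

θ ≈ 30.00°

|L| = √(l(l+1)) ℏ = 2√3 ℏ.
L_z = m_l ℏ = 3ℏ.
cos θ = L_z/|L| = 3/√12, so θ ≈ 30.00°.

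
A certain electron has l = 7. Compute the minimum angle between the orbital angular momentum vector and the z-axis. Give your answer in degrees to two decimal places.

|L|² = l(l+1)ℏ² = 56ℏ², so |L| = 2√14 ℏ.
The smallest angle corresponds to the largest L_z, i.e. m_l = l = 7, giving L_z = 7ℏ.
cos θ_min = 7/√56, so θ_min ≈ 20.70°.

θ_min ≈ 20.70°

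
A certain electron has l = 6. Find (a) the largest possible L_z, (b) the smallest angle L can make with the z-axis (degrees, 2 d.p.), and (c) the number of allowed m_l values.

L_z,max = 6ℏ; θ_min ≈ 22.21°; 13 values

L_z,max = lℏ = 6ℏ.
cos θ_min = 6/√42, so θ_min ≈ 22.21°.
There are 2l+1 = 13 values of m_l.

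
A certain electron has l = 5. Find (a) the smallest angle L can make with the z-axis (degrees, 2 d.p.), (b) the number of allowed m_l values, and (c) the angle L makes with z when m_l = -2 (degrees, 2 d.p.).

θ_min ≈ 24.09°; 11 values; θ(m_l=-2) ≈ 111.42°

cos θ_min = 5/√30, so θ_min ≈ 24.09°.
There are 2l+1 = 11 values of m_l.
For m_l = -2: cos θ = -2/√30, θ ≈ 111.42°.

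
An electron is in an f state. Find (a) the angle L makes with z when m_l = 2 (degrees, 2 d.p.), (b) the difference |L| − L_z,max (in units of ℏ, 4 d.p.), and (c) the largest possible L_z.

For an f orbital, l = 3.
For m_l = 2: cos θ = 2/√12, θ ≈ 54.74°.
|L| − L_z,max = (2√3 − 3)ℏ ≈ 0.4641ℏ.
L_z,max = lℏ = 3ℏ.

θ(m_l=2) ≈ 54.74°; |L|−L_z,max ≈ 0.4641ℏ; L_z,max = 3ℏ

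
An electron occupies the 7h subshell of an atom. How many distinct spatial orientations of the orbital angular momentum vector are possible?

For 7h, l = 5.
The number of m_l values is 2l + 1 = 2·5 + 1 = 11.

11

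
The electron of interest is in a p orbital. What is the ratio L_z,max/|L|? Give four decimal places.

For a p orbital, l = 1.
|L| = √2 ℏ ≈ 1.4142ℏ, while L_z,max = lℏ = 1ℏ.
L_z,max/|L| = 1/√2 = 0.7071.

L_z,max/|L| = 0.7071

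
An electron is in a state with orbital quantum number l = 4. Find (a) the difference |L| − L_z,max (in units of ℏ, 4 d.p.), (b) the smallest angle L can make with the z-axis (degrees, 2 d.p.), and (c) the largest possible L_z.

|L|−L_z,max ≈ 0.4721ℏ; θ_min ≈ 26.57°; L_z,max = 4ℏ

|L| − L_z,max = (2√5 − 4)ℏ ≈ 0.4721ℏ.
cos θ_min = 4/√20, so θ_min ≈ 26.57°.
L_z,max = lℏ = 4ℏ.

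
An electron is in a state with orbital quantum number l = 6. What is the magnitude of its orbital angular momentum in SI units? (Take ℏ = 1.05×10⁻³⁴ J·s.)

|L| = ℏ√(l(l+1)) = ℏ√(6·7) = √42 ℏ
Numerically, |L| = 6.481 × (1.05×10⁻³⁴ J·s) = 6.80×10⁻³⁴ J·s.

|L| = 6.80×10⁻³⁴ J·s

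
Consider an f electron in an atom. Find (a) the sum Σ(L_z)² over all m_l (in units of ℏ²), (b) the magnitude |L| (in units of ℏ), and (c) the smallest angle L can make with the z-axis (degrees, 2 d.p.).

Σ(L_z)² = 28 ℏ²; |L| = 2√3 ℏ ≈ 3.464ℏ; θ_min ≈ 30.00°

F corresponds to l = 3.
Σ m_l² = 28, so Σ(L_z)² = 28 ℏ².
|L| = ℏ√(3·4) = 2√3 ℏ ≈ 3.464ℏ.
cos θ_min = 3/√12, so θ_min ≈ 30.00°.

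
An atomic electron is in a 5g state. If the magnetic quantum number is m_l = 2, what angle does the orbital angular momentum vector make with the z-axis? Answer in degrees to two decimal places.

For 5g, l = 4.
|L|² = l(l+1)ℏ² = 20ℏ², so |L| = 2√5 ℏ.
L_z = m_l ℏ = 2ℏ.
cos θ = L_z/|L| = 2/√20, so θ ≈ 63.43°.

θ ≈ 63.43°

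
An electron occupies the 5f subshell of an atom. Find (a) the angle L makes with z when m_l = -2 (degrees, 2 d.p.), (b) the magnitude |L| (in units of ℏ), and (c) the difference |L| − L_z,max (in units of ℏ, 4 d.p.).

For 5f, l = 3.
For m_l = -2: cos θ = -2/√12, θ ≈ 125.26°.
|L| = ℏ√(3·4) = 2√3 ℏ ≈ 3.464ℏ.
|L| − L_z,max = (2√3 − 3)ℏ ≈ 0.4641ℏ.

θ(m_l=-2) ≈ 125.26°; |L| = 2√3 ℏ ≈ 3.464ℏ; |L|−L_z,max ≈ 0.4641ℏ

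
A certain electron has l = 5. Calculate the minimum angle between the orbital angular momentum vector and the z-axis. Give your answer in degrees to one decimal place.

|L|² = l(l+1)ℏ² = 30ℏ², so |L| = √30 ℏ.
The smallest angle corresponds to the largest L_z, i.e. m_l = l = 5, giving L_z = 5ℏ.
cos θ_min = 5/√30, so θ_min ≈ 24.1°.

θ_min ≈ 24.1°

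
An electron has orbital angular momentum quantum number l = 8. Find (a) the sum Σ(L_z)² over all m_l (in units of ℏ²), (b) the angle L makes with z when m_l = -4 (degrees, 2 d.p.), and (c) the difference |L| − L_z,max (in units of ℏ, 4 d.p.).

Σ(L_z)² = 408 ℏ²; θ(m_l=-4) ≈ 118.13°; |L|−L_z,max ≈ 0.4853ℏ

Σ m_l² = 408, so Σ(L_z)² = 408 ℏ².
For m_l = -4: cos θ = -4/√72, θ ≈ 118.13°.
|L| − L_z,max = (6√2 − 8)ℏ ≈ 0.4853ℏ.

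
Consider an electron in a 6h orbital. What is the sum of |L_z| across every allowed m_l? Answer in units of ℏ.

For 6h, l = 5.
m_l runs from −5 to 5, i.e. {-5, -4, -3, -2, -1, 0, 1, 2, 3, 4, 5}.
Σ|m_l| = l(l+1) = 30.

Σ|L_z| = 30 ℏ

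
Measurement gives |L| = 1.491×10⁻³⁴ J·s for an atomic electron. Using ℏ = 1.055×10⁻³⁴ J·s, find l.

|L|/ℏ = (1.491×10⁻³⁴)/(1.055×10⁻³⁴) ≈ 1.413.
l(l+1) ≈ 1.413² ≈ 2.00, so l = 1.

l = 1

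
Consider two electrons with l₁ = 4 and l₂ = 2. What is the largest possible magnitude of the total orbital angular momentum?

Angular momentum addition gives L = |l₁ − l₂|, …, l₁ + l₂.
Allowed values: L = 2, 3, 4, 5, 6.
The largest magnitude corresponds to L = 6: |L_tot| = ℏ√(6·7) = √42 ℏ.

|L_tot|_max = √42 ℏ ≈ 6.481ℏ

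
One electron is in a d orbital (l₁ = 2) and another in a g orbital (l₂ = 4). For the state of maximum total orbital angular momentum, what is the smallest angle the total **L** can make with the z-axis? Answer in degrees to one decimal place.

L runs from |2 − 4| = 2 to 2 + 4 = 6.
Allowed values: L = 2, 3, 4, 5, 6.
The maximum is L = 6, with |L_tot| = ℏ√(6·7) = √42 ℏ.
The minimum angle with z is arccos(6/√42) ≈ 22.2°.

θ_min ≈ 22.2°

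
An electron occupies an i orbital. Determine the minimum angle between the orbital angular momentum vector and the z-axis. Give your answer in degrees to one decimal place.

For an i orbital, l = 6.
|L|² = l(l+1)ℏ² = 42ℏ², so |L| = √42 ℏ.
The smallest angle corresponds to the largest L_z, i.e. m_l = l = 6, giving L_z = 6ℏ.
cos θ_min = 6/√42, so θ_min ≈ 22.2°.

θ_min ≈ 22.2°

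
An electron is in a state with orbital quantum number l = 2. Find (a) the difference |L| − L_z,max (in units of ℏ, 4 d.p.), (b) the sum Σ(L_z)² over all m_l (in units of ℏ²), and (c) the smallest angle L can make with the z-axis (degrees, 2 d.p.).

|L| − L_z,max = (√6 − 2)ℏ ≈ 0.4495ℏ.
Σ m_l² = 10, so Σ(L_z)² = 10 ℏ².
cos θ_min = 2/√6, so θ_min ≈ 35.26°.

|L|−L_z,max ≈ 0.4495ℏ; Σ(L_z)² = 10 ℏ²; θ_min ≈ 35.26°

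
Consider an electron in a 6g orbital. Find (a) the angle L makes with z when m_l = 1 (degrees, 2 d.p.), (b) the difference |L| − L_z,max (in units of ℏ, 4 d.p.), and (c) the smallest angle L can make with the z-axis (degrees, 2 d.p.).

θ(m_l=1) ≈ 77.08°; |L|−L_z,max ≈ 0.4721ℏ; θ_min ≈ 26.57°

The 6g subshell has l = 4.
For m_l = 1: cos θ = 1/√20, θ ≈ 77.08°.
|L| − L_z,max = (2√5 − 4)ℏ ≈ 0.4721ℏ.
cos θ_min = 4/√20, so θ_min ≈ 26.57°.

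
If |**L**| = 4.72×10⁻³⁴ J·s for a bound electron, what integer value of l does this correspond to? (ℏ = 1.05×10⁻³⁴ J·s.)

l = 4

Dividing by ℏ: |L|/ℏ ≈ 4.495.
l(l+1) ≈ 4.495² ≈ 20.21, so l = 4.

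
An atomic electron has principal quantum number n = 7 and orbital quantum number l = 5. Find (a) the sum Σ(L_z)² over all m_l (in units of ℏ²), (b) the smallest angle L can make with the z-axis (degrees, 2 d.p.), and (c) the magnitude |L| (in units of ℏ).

Σ(L_z)² = 110 ℏ²; θ_min ≈ 24.09°; |L| = √30 ℏ ≈ 5.477ℏ

Σ m_l² = 110, so Σ(L_z)² = 110 ℏ².
cos θ_min = 5/√30, so θ_min ≈ 24.09°.
|L| = ℏ√(5·6) = √30 ℏ ≈ 5.477ℏ.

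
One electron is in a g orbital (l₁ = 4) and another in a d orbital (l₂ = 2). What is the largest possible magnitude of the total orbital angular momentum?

The total orbital quantum number L ranges from |l₁ − l₂| to l₁ + l₂ in integer steps.
L ∈ {2, 3, 4, 5, 6}.
The largest magnitude corresponds to L = 6: |L_tot| = ℏ√(6·7) = √42 ℏ.

|L_tot|_max = √42 ℏ ≈ 6.481ℏ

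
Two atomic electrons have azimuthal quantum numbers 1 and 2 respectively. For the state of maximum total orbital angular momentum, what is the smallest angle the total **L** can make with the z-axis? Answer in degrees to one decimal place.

Angular momentum addition gives L = |l₁ − l₂|, …, l₁ + l₂.
L ∈ {1, 2, 3}.
The maximum is L = 3, with |L_tot| = ℏ√(3·4) = 2√3 ℏ.
The minimum angle with z is arccos(3/√12) ≈ 30.0°.

θ_min ≈ 30.0°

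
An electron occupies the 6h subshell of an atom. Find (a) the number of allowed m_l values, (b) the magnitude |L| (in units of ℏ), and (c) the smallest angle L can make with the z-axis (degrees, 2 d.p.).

11 values; |L| = √30 ℏ ≈ 5.477ℏ; θ_min ≈ 24.09°

6h means n = 6, l = 5.
There are 2l+1 = 11 values of m_l.
|L| = ℏ√(5·6) = √30 ℏ ≈ 5.477ℏ.
cos θ_min = 5/√30, so θ_min ≈ 24.09°.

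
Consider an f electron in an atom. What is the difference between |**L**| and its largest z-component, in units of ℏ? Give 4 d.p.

|L| − L_z,max ≈ 0.4641ℏ

An f state has l = 3.
|L| = 2√3 ℏ ≈ 3.4641ℏ, while L_z,max = lℏ = 3ℏ.
The difference is (2√3 − 3)ℏ ≈ 0.4641ℏ.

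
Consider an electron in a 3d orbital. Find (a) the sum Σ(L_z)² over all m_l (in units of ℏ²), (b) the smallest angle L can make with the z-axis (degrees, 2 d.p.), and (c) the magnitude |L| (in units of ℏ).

Σ(L_z)² = 10 ℏ²; θ_min ≈ 35.26°; |L| = √6 ℏ ≈ 2.449ℏ

For 3d, l = 2.
Σ m_l² = 10, so Σ(L_z)² = 10 ℏ².
cos θ_min = 2/√6, so θ_min ≈ 35.26°.
|L| = ℏ√(2·3) = √6 ℏ ≈ 2.449ℏ.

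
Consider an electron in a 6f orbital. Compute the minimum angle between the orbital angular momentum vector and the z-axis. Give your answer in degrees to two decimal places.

θ_min ≈ 30.00°

For 6f, l = 3.
|L| = ℏ√(l(l+1)) = 2√3 ℏ.
The smallest angle corresponds to the largest L_z, i.e. m_l = l = 3, giving L_z = 3ℏ.
cos θ_min = 3/√12, so θ_min ≈ 30.00°.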